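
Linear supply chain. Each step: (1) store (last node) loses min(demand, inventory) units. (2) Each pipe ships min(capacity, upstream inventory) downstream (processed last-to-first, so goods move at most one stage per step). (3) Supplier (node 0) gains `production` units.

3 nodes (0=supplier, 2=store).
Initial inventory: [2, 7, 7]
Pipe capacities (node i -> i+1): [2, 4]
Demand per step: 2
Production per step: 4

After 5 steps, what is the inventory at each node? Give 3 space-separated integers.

Step 1: demand=2,sold=2 ship[1->2]=4 ship[0->1]=2 prod=4 -> inv=[4 5 9]
Step 2: demand=2,sold=2 ship[1->2]=4 ship[0->1]=2 prod=4 -> inv=[6 3 11]
Step 3: demand=2,sold=2 ship[1->2]=3 ship[0->1]=2 prod=4 -> inv=[8 2 12]
Step 4: demand=2,sold=2 ship[1->2]=2 ship[0->1]=2 prod=4 -> inv=[10 2 12]
Step 5: demand=2,sold=2 ship[1->2]=2 ship[0->1]=2 prod=4 -> inv=[12 2 12]

12 2 12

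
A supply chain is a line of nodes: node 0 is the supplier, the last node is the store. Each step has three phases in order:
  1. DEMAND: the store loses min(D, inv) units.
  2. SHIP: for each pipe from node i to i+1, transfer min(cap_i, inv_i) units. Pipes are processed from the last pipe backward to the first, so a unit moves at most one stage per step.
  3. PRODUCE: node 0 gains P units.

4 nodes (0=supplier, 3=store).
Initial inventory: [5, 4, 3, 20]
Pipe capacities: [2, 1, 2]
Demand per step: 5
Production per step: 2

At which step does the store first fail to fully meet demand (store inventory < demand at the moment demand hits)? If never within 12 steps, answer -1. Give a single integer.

Step 1: demand=5,sold=5 ship[2->3]=2 ship[1->2]=1 ship[0->1]=2 prod=2 -> [5 5 2 17]
Step 2: demand=5,sold=5 ship[2->3]=2 ship[1->2]=1 ship[0->1]=2 prod=2 -> [5 6 1 14]
Step 3: demand=5,sold=5 ship[2->3]=1 ship[1->2]=1 ship[0->1]=2 prod=2 -> [5 7 1 10]
Step 4: demand=5,sold=5 ship[2->3]=1 ship[1->2]=1 ship[0->1]=2 prod=2 -> [5 8 1 6]
Step 5: demand=5,sold=5 ship[2->3]=1 ship[1->2]=1 ship[0->1]=2 prod=2 -> [5 9 1 2]
Step 6: demand=5,sold=2 ship[2->3]=1 ship[1->2]=1 ship[0->1]=2 prod=2 -> [5 10 1 1]
Step 7: demand=5,sold=1 ship[2->3]=1 ship[1->2]=1 ship[0->1]=2 prod=2 -> [5 11 1 1]
Step 8: demand=5,sold=1 ship[2->3]=1 ship[1->2]=1 ship[0->1]=2 prod=2 -> [5 12 1 1]
Step 9: demand=5,sold=1 ship[2->3]=1 ship[1->2]=1 ship[0->1]=2 prod=2 -> [5 13 1 1]
Step 10: demand=5,sold=1 ship[2->3]=1 ship[1->2]=1 ship[0->1]=2 prod=2 -> [5 14 1 1]
Step 11: demand=5,sold=1 ship[2->3]=1 ship[1->2]=1 ship[0->1]=2 prod=2 -> [5 15 1 1]
Step 12: demand=5,sold=1 ship[2->3]=1 ship[1->2]=1 ship[0->1]=2 prod=2 -> [5 16 1 1]
First stockout at step 6

6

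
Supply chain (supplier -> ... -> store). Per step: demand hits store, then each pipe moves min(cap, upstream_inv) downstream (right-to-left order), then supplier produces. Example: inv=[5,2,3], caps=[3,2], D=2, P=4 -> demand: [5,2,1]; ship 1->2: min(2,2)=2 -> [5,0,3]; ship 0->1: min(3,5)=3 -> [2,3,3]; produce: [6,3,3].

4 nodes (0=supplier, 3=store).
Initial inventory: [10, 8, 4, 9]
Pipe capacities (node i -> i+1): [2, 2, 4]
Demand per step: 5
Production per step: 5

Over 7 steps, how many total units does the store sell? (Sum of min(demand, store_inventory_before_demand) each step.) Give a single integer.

Answer: 23

Derivation:
Step 1: sold=5 (running total=5) -> [13 8 2 8]
Step 2: sold=5 (running total=10) -> [16 8 2 5]
Step 3: sold=5 (running total=15) -> [19 8 2 2]
Step 4: sold=2 (running total=17) -> [22 8 2 2]
Step 5: sold=2 (running total=19) -> [25 8 2 2]
Step 6: sold=2 (running total=21) -> [28 8 2 2]
Step 7: sold=2 (running total=23) -> [31 8 2 2]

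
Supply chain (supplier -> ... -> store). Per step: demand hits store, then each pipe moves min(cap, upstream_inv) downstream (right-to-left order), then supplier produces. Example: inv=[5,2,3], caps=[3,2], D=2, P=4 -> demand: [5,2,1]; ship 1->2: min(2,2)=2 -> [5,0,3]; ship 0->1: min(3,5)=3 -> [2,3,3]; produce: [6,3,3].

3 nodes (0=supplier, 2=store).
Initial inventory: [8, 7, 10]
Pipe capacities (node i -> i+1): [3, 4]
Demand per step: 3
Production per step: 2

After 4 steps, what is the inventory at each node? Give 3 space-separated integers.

Step 1: demand=3,sold=3 ship[1->2]=4 ship[0->1]=3 prod=2 -> inv=[7 6 11]
Step 2: demand=3,sold=3 ship[1->2]=4 ship[0->1]=3 prod=2 -> inv=[6 5 12]
Step 3: demand=3,sold=3 ship[1->2]=4 ship[0->1]=3 prod=2 -> inv=[5 4 13]
Step 4: demand=3,sold=3 ship[1->2]=4 ship[0->1]=3 prod=2 -> inv=[4 3 14]

4 3 14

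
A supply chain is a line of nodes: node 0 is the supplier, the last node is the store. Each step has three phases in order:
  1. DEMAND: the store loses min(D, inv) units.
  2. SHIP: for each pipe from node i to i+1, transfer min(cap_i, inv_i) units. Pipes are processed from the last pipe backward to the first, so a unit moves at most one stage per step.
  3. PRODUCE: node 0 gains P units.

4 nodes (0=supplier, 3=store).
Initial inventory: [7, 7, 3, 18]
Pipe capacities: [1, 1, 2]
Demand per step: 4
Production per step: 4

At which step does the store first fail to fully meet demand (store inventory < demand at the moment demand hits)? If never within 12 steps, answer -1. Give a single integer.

Step 1: demand=4,sold=4 ship[2->3]=2 ship[1->2]=1 ship[0->1]=1 prod=4 -> [10 7 2 16]
Step 2: demand=4,sold=4 ship[2->3]=2 ship[1->2]=1 ship[0->1]=1 prod=4 -> [13 7 1 14]
Step 3: demand=4,sold=4 ship[2->3]=1 ship[1->2]=1 ship[0->1]=1 prod=4 -> [16 7 1 11]
Step 4: demand=4,sold=4 ship[2->3]=1 ship[1->2]=1 ship[0->1]=1 prod=4 -> [19 7 1 8]
Step 5: demand=4,sold=4 ship[2->3]=1 ship[1->2]=1 ship[0->1]=1 prod=4 -> [22 7 1 5]
Step 6: demand=4,sold=4 ship[2->3]=1 ship[1->2]=1 ship[0->1]=1 prod=4 -> [25 7 1 2]
Step 7: demand=4,sold=2 ship[2->3]=1 ship[1->2]=1 ship[0->1]=1 prod=4 -> [28 7 1 1]
Step 8: demand=4,sold=1 ship[2->3]=1 ship[1->2]=1 ship[0->1]=1 prod=4 -> [31 7 1 1]
Step 9: demand=4,sold=1 ship[2->3]=1 ship[1->2]=1 ship[0->1]=1 prod=4 -> [34 7 1 1]
Step 10: demand=4,sold=1 ship[2->3]=1 ship[1->2]=1 ship[0->1]=1 prod=4 -> [37 7 1 1]
Step 11: demand=4,sold=1 ship[2->3]=1 ship[1->2]=1 ship[0->1]=1 prod=4 -> [40 7 1 1]
Step 12: demand=4,sold=1 ship[2->3]=1 ship[1->2]=1 ship[0->1]=1 prod=4 -> [43 7 1 1]
First stockout at step 7

7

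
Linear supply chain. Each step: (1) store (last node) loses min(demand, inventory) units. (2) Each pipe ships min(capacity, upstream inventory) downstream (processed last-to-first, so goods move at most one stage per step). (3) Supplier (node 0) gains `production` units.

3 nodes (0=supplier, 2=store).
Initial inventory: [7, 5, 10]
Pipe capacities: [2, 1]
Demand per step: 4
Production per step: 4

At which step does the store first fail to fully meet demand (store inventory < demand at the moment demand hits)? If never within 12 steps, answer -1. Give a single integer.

Step 1: demand=4,sold=4 ship[1->2]=1 ship[0->1]=2 prod=4 -> [9 6 7]
Step 2: demand=4,sold=4 ship[1->2]=1 ship[0->1]=2 prod=4 -> [11 7 4]
Step 3: demand=4,sold=4 ship[1->2]=1 ship[0->1]=2 prod=4 -> [13 8 1]
Step 4: demand=4,sold=1 ship[1->2]=1 ship[0->1]=2 prod=4 -> [15 9 1]
Step 5: demand=4,sold=1 ship[1->2]=1 ship[0->1]=2 prod=4 -> [17 10 1]
Step 6: demand=4,sold=1 ship[1->2]=1 ship[0->1]=2 prod=4 -> [19 11 1]
Step 7: demand=4,sold=1 ship[1->2]=1 ship[0->1]=2 prod=4 -> [21 12 1]
Step 8: demand=4,sold=1 ship[1->2]=1 ship[0->1]=2 prod=4 -> [23 13 1]
Step 9: demand=4,sold=1 ship[1->2]=1 ship[0->1]=2 prod=4 -> [25 14 1]
Step 10: demand=4,sold=1 ship[1->2]=1 ship[0->1]=2 prod=4 -> [27 15 1]
Step 11: demand=4,sold=1 ship[1->2]=1 ship[0->1]=2 prod=4 -> [29 16 1]
Step 12: demand=4,sold=1 ship[1->2]=1 ship[0->1]=2 prod=4 -> [31 17 1]
First stockout at step 4

4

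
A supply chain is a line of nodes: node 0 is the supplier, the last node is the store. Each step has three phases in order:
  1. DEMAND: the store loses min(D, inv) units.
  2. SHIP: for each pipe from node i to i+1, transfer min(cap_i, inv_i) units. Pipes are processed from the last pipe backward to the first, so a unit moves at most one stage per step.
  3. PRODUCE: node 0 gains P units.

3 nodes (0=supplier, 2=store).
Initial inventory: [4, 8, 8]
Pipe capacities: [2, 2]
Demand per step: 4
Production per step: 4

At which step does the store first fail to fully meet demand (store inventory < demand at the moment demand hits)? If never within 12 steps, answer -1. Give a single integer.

Step 1: demand=4,sold=4 ship[1->2]=2 ship[0->1]=2 prod=4 -> [6 8 6]
Step 2: demand=4,sold=4 ship[1->2]=2 ship[0->1]=2 prod=4 -> [8 8 4]
Step 3: demand=4,sold=4 ship[1->2]=2 ship[0->1]=2 prod=4 -> [10 8 2]
Step 4: demand=4,sold=2 ship[1->2]=2 ship[0->1]=2 prod=4 -> [12 8 2]
Step 5: demand=4,sold=2 ship[1->2]=2 ship[0->1]=2 prod=4 -> [14 8 2]
Step 6: demand=4,sold=2 ship[1->2]=2 ship[0->1]=2 prod=4 -> [16 8 2]
Step 7: demand=4,sold=2 ship[1->2]=2 ship[0->1]=2 prod=4 -> [18 8 2]
Step 8: demand=4,sold=2 ship[1->2]=2 ship[0->1]=2 prod=4 -> [20 8 2]
Step 9: demand=4,sold=2 ship[1->2]=2 ship[0->1]=2 prod=4 -> [22 8 2]
Step 10: demand=4,sold=2 ship[1->2]=2 ship[0->1]=2 prod=4 -> [24 8 2]
Step 11: demand=4,sold=2 ship[1->2]=2 ship[0->1]=2 prod=4 -> [26 8 2]
Step 12: demand=4,sold=2 ship[1->2]=2 ship[0->1]=2 prod=4 -> [28 8 2]
First stockout at step 4

4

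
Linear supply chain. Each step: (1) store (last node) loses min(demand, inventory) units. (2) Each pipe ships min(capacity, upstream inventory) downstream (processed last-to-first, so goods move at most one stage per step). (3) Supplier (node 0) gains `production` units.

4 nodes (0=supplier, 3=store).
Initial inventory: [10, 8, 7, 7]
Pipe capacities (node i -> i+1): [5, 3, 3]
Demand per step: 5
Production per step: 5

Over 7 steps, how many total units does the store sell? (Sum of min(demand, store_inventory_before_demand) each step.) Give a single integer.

Answer: 25

Derivation:
Step 1: sold=5 (running total=5) -> [10 10 7 5]
Step 2: sold=5 (running total=10) -> [10 12 7 3]
Step 3: sold=3 (running total=13) -> [10 14 7 3]
Step 4: sold=3 (running total=16) -> [10 16 7 3]
Step 5: sold=3 (running total=19) -> [10 18 7 3]
Step 6: sold=3 (running total=22) -> [10 20 7 3]
Step 7: sold=3 (running total=25) -> [10 22 7 3]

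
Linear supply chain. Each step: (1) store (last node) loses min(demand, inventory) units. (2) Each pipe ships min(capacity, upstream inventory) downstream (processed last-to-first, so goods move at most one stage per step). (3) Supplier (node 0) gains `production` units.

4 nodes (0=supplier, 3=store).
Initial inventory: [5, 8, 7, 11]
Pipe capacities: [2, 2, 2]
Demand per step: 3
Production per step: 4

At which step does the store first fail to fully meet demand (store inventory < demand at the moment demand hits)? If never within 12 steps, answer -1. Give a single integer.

Step 1: demand=3,sold=3 ship[2->3]=2 ship[1->2]=2 ship[0->1]=2 prod=4 -> [7 8 7 10]
Step 2: demand=3,sold=3 ship[2->3]=2 ship[1->2]=2 ship[0->1]=2 prod=4 -> [9 8 7 9]
Step 3: demand=3,sold=3 ship[2->3]=2 ship[1->2]=2 ship[0->1]=2 prod=4 -> [11 8 7 8]
Step 4: demand=3,sold=3 ship[2->3]=2 ship[1->2]=2 ship[0->1]=2 prod=4 -> [13 8 7 7]
Step 5: demand=3,sold=3 ship[2->3]=2 ship[1->2]=2 ship[0->1]=2 prod=4 -> [15 8 7 6]
Step 6: demand=3,sold=3 ship[2->3]=2 ship[1->2]=2 ship[0->1]=2 prod=4 -> [17 8 7 5]
Step 7: demand=3,sold=3 ship[2->3]=2 ship[1->2]=2 ship[0->1]=2 prod=4 -> [19 8 7 4]
Step 8: demand=3,sold=3 ship[2->3]=2 ship[1->2]=2 ship[0->1]=2 prod=4 -> [21 8 7 3]
Step 9: demand=3,sold=3 ship[2->3]=2 ship[1->2]=2 ship[0->1]=2 prod=4 -> [23 8 7 2]
Step 10: demand=3,sold=2 ship[2->3]=2 ship[1->2]=2 ship[0->1]=2 prod=4 -> [25 8 7 2]
Step 11: demand=3,sold=2 ship[2->3]=2 ship[1->2]=2 ship[0->1]=2 prod=4 -> [27 8 7 2]
Step 12: demand=3,sold=2 ship[2->3]=2 ship[1->2]=2 ship[0->1]=2 prod=4 -> [29 8 7 2]
First stockout at step 10

10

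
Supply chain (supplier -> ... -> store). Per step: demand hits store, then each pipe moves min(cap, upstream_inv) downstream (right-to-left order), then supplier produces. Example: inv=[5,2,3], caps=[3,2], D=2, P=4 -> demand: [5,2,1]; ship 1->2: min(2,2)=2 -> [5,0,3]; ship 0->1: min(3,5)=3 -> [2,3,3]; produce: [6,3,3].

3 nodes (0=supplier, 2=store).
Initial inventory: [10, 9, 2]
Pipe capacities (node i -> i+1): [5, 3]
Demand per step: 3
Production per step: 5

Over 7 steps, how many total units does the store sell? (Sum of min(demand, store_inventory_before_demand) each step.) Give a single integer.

Step 1: sold=2 (running total=2) -> [10 11 3]
Step 2: sold=3 (running total=5) -> [10 13 3]
Step 3: sold=3 (running total=8) -> [10 15 3]
Step 4: sold=3 (running total=11) -> [10 17 3]
Step 5: sold=3 (running total=14) -> [10 19 3]
Step 6: sold=3 (running total=17) -> [10 21 3]
Step 7: sold=3 (running total=20) -> [10 23 3]

Answer: 20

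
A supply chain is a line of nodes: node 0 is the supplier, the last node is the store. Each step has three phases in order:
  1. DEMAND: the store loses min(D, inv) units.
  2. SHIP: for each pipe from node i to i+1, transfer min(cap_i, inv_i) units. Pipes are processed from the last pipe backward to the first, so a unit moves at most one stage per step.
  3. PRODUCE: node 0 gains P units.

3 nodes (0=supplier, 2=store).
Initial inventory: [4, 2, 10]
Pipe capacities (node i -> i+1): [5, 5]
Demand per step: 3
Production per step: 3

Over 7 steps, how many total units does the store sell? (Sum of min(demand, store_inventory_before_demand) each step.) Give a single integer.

Step 1: sold=3 (running total=3) -> [3 4 9]
Step 2: sold=3 (running total=6) -> [3 3 10]
Step 3: sold=3 (running total=9) -> [3 3 10]
Step 4: sold=3 (running total=12) -> [3 3 10]
Step 5: sold=3 (running total=15) -> [3 3 10]
Step 6: sold=3 (running total=18) -> [3 3 10]
Step 7: sold=3 (running total=21) -> [3 3 10]

Answer: 21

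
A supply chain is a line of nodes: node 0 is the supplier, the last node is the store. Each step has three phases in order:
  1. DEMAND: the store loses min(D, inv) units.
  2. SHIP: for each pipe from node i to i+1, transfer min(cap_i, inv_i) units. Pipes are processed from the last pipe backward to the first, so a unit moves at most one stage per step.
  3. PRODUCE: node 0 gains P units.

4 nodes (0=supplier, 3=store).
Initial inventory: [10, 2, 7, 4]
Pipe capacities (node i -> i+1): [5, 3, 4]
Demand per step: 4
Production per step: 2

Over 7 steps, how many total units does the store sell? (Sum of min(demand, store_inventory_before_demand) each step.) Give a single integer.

Step 1: sold=4 (running total=4) -> [7 5 5 4]
Step 2: sold=4 (running total=8) -> [4 7 4 4]
Step 3: sold=4 (running total=12) -> [2 8 3 4]
Step 4: sold=4 (running total=16) -> [2 7 3 3]
Step 5: sold=3 (running total=19) -> [2 6 3 3]
Step 6: sold=3 (running total=22) -> [2 5 3 3]
Step 7: sold=3 (running total=25) -> [2 4 3 3]

Answer: 25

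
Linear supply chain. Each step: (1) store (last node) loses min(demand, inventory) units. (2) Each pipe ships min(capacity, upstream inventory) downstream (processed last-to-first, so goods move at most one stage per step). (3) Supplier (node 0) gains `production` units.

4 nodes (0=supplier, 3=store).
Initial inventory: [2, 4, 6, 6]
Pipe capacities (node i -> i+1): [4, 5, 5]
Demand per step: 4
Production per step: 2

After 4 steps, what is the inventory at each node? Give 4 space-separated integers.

Step 1: demand=4,sold=4 ship[2->3]=5 ship[1->2]=4 ship[0->1]=2 prod=2 -> inv=[2 2 5 7]
Step 2: demand=4,sold=4 ship[2->3]=5 ship[1->2]=2 ship[0->1]=2 prod=2 -> inv=[2 2 2 8]
Step 3: demand=4,sold=4 ship[2->3]=2 ship[1->2]=2 ship[0->1]=2 prod=2 -> inv=[2 2 2 6]
Step 4: demand=4,sold=4 ship[2->3]=2 ship[1->2]=2 ship[0->1]=2 prod=2 -> inv=[2 2 2 4]

2 2 2 4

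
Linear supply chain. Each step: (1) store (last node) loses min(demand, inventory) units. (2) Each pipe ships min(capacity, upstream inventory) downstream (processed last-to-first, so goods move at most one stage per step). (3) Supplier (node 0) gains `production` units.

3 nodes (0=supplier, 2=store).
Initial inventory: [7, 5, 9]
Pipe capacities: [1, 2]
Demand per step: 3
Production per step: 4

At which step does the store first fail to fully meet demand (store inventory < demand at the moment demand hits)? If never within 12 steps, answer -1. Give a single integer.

Step 1: demand=3,sold=3 ship[1->2]=2 ship[0->1]=1 prod=4 -> [10 4 8]
Step 2: demand=3,sold=3 ship[1->2]=2 ship[0->1]=1 prod=4 -> [13 3 7]
Step 3: demand=3,sold=3 ship[1->2]=2 ship[0->1]=1 prod=4 -> [16 2 6]
Step 4: demand=3,sold=3 ship[1->2]=2 ship[0->1]=1 prod=4 -> [19 1 5]
Step 5: demand=3,sold=3 ship[1->2]=1 ship[0->1]=1 prod=4 -> [22 1 3]
Step 6: demand=3,sold=3 ship[1->2]=1 ship[0->1]=1 prod=4 -> [25 1 1]
Step 7: demand=3,sold=1 ship[1->2]=1 ship[0->1]=1 prod=4 -> [28 1 1]
Step 8: demand=3,sold=1 ship[1->2]=1 ship[0->1]=1 prod=4 -> [31 1 1]
Step 9: demand=3,sold=1 ship[1->2]=1 ship[0->1]=1 prod=4 -> [34 1 1]
Step 10: demand=3,sold=1 ship[1->2]=1 ship[0->1]=1 prod=4 -> [37 1 1]
Step 11: demand=3,sold=1 ship[1->2]=1 ship[0->1]=1 prod=4 -> [40 1 1]
Step 12: demand=3,sold=1 ship[1->2]=1 ship[0->1]=1 prod=4 -> [43 1 1]
First stockout at step 7

7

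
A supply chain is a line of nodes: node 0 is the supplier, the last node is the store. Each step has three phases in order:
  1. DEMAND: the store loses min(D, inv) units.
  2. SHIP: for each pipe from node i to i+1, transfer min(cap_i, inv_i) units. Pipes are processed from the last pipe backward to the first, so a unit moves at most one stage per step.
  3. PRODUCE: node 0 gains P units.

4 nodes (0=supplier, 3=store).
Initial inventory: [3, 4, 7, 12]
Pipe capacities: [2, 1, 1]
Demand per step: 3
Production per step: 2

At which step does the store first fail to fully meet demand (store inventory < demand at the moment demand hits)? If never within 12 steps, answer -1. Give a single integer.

Step 1: demand=3,sold=3 ship[2->3]=1 ship[1->2]=1 ship[0->1]=2 prod=2 -> [3 5 7 10]
Step 2: demand=3,sold=3 ship[2->3]=1 ship[1->2]=1 ship[0->1]=2 prod=2 -> [3 6 7 8]
Step 3: demand=3,sold=3 ship[2->3]=1 ship[1->2]=1 ship[0->1]=2 prod=2 -> [3 7 7 6]
Step 4: demand=3,sold=3 ship[2->3]=1 ship[1->2]=1 ship[0->1]=2 prod=2 -> [3 8 7 4]
Step 5: demand=3,sold=3 ship[2->3]=1 ship[1->2]=1 ship[0->1]=2 prod=2 -> [3 9 7 2]
Step 6: demand=3,sold=2 ship[2->3]=1 ship[1->2]=1 ship[0->1]=2 prod=2 -> [3 10 7 1]
Step 7: demand=3,sold=1 ship[2->3]=1 ship[1->2]=1 ship[0->1]=2 prod=2 -> [3 11 7 1]
Step 8: demand=3,sold=1 ship[2->3]=1 ship[1->2]=1 ship[0->1]=2 prod=2 -> [3 12 7 1]
Step 9: demand=3,sold=1 ship[2->3]=1 ship[1->2]=1 ship[0->1]=2 prod=2 -> [3 13 7 1]
Step 10: demand=3,sold=1 ship[2->3]=1 ship[1->2]=1 ship[0->1]=2 prod=2 -> [3 14 7 1]
Step 11: demand=3,sold=1 ship[2->3]=1 ship[1->2]=1 ship[0->1]=2 prod=2 -> [3 15 7 1]
Step 12: demand=3,sold=1 ship[2->3]=1 ship[1->2]=1 ship[0->1]=2 prod=2 -> [3 16 7 1]
First stockout at step 6

6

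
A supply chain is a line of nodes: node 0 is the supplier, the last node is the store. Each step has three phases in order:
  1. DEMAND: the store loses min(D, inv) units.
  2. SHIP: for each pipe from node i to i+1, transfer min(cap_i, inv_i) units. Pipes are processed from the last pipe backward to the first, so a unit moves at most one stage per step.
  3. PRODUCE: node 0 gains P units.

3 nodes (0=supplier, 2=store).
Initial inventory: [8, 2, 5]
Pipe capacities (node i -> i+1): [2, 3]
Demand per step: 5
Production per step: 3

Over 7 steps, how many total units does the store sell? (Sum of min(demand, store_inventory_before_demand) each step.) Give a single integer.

Step 1: sold=5 (running total=5) -> [9 2 2]
Step 2: sold=2 (running total=7) -> [10 2 2]
Step 3: sold=2 (running total=9) -> [11 2 2]
Step 4: sold=2 (running total=11) -> [12 2 2]
Step 5: sold=2 (running total=13) -> [13 2 2]
Step 6: sold=2 (running total=15) -> [14 2 2]
Step 7: sold=2 (running total=17) -> [15 2 2]

Answer: 17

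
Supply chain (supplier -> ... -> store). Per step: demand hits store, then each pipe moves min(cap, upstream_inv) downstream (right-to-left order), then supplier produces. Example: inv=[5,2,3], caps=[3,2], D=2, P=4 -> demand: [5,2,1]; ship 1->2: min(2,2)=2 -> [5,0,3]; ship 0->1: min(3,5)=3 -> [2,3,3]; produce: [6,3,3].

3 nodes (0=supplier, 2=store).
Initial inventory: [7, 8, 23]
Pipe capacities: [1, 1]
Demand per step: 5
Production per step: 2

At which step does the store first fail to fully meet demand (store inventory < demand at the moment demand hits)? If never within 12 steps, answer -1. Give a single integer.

Step 1: demand=5,sold=5 ship[1->2]=1 ship[0->1]=1 prod=2 -> [8 8 19]
Step 2: demand=5,sold=5 ship[1->2]=1 ship[0->1]=1 prod=2 -> [9 8 15]
Step 3: demand=5,sold=5 ship[1->2]=1 ship[0->1]=1 prod=2 -> [10 8 11]
Step 4: demand=5,sold=5 ship[1->2]=1 ship[0->1]=1 prod=2 -> [11 8 7]
Step 5: demand=5,sold=5 ship[1->2]=1 ship[0->1]=1 prod=2 -> [12 8 3]
Step 6: demand=5,sold=3 ship[1->2]=1 ship[0->1]=1 prod=2 -> [13 8 1]
Step 7: demand=5,sold=1 ship[1->2]=1 ship[0->1]=1 prod=2 -> [14 8 1]
Step 8: demand=5,sold=1 ship[1->2]=1 ship[0->1]=1 prod=2 -> [15 8 1]
Step 9: demand=5,sold=1 ship[1->2]=1 ship[0->1]=1 prod=2 -> [16 8 1]
Step 10: demand=5,sold=1 ship[1->2]=1 ship[0->1]=1 prod=2 -> [17 8 1]
Step 11: demand=5,sold=1 ship[1->2]=1 ship[0->1]=1 prod=2 -> [18 8 1]
Step 12: demand=5,sold=1 ship[1->2]=1 ship[0->1]=1 prod=2 -> [19 8 1]
First stockout at step 6

6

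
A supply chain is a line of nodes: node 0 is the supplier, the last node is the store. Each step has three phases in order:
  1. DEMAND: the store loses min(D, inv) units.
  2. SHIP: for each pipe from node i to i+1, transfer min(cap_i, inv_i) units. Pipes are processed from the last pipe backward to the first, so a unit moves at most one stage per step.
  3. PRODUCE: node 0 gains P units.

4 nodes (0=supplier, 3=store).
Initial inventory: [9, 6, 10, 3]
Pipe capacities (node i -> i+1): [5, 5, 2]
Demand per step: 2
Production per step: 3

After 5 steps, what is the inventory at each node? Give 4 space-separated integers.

Step 1: demand=2,sold=2 ship[2->3]=2 ship[1->2]=5 ship[0->1]=5 prod=3 -> inv=[7 6 13 3]
Step 2: demand=2,sold=2 ship[2->3]=2 ship[1->2]=5 ship[0->1]=5 prod=3 -> inv=[5 6 16 3]
Step 3: demand=2,sold=2 ship[2->3]=2 ship[1->2]=5 ship[0->1]=5 prod=3 -> inv=[3 6 19 3]
Step 4: demand=2,sold=2 ship[2->3]=2 ship[1->2]=5 ship[0->1]=3 prod=3 -> inv=[3 4 22 3]
Step 5: demand=2,sold=2 ship[2->3]=2 ship[1->2]=4 ship[0->1]=3 prod=3 -> inv=[3 3 24 3]

3 3 24 3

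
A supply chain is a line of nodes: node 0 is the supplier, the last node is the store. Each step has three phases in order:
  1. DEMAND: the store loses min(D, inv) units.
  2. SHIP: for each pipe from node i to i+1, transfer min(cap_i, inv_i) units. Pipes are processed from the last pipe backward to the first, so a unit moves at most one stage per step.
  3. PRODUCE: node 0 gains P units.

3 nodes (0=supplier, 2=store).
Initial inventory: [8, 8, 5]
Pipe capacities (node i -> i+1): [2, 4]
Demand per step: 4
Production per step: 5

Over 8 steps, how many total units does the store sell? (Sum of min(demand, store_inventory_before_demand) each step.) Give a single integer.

Answer: 25

Derivation:
Step 1: sold=4 (running total=4) -> [11 6 5]
Step 2: sold=4 (running total=8) -> [14 4 5]
Step 3: sold=4 (running total=12) -> [17 2 5]
Step 4: sold=4 (running total=16) -> [20 2 3]
Step 5: sold=3 (running total=19) -> [23 2 2]
Step 6: sold=2 (running total=21) -> [26 2 2]
Step 7: sold=2 (running total=23) -> [29 2 2]
Step 8: sold=2 (running total=25) -> [32 2 2]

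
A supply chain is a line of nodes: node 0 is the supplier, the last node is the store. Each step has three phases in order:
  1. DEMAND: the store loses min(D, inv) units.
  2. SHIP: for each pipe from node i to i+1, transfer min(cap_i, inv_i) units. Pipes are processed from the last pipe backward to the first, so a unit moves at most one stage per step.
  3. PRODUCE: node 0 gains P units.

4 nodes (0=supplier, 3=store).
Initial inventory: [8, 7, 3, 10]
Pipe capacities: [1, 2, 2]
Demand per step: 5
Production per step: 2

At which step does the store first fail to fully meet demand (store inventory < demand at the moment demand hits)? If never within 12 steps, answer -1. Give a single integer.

Step 1: demand=5,sold=5 ship[2->3]=2 ship[1->2]=2 ship[0->1]=1 prod=2 -> [9 6 3 7]
Step 2: demand=5,sold=5 ship[2->3]=2 ship[1->2]=2 ship[0->1]=1 prod=2 -> [10 5 3 4]
Step 3: demand=5,sold=4 ship[2->3]=2 ship[1->2]=2 ship[0->1]=1 prod=2 -> [11 4 3 2]
Step 4: demand=5,sold=2 ship[2->3]=2 ship[1->2]=2 ship[0->1]=1 prod=2 -> [12 3 3 2]
Step 5: demand=5,sold=2 ship[2->3]=2 ship[1->2]=2 ship[0->1]=1 prod=2 -> [13 2 3 2]
Step 6: demand=5,sold=2 ship[2->3]=2 ship[1->2]=2 ship[0->1]=1 prod=2 -> [14 1 3 2]
Step 7: demand=5,sold=2 ship[2->3]=2 ship[1->2]=1 ship[0->1]=1 prod=2 -> [15 1 2 2]
Step 8: demand=5,sold=2 ship[2->3]=2 ship[1->2]=1 ship[0->1]=1 prod=2 -> [16 1 1 2]
Step 9: demand=5,sold=2 ship[2->3]=1 ship[1->2]=1 ship[0->1]=1 prod=2 -> [17 1 1 1]
Step 10: demand=5,sold=1 ship[2->3]=1 ship[1->2]=1 ship[0->1]=1 prod=2 -> [18 1 1 1]
Step 11: demand=5,sold=1 ship[2->3]=1 ship[1->2]=1 ship[0->1]=1 prod=2 -> [19 1 1 1]
Step 12: demand=5,sold=1 ship[2->3]=1 ship[1->2]=1 ship[0->1]=1 prod=2 -> [20 1 1 1]
First stockout at step 3

3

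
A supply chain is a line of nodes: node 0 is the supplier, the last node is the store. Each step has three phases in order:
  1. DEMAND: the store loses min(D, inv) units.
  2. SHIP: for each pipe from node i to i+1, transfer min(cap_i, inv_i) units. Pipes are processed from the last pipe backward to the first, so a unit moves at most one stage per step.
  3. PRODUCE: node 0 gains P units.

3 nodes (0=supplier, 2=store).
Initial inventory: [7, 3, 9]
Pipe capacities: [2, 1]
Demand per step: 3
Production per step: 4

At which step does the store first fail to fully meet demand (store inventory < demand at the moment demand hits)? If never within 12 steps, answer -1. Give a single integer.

Step 1: demand=3,sold=3 ship[1->2]=1 ship[0->1]=2 prod=4 -> [9 4 7]
Step 2: demand=3,sold=3 ship[1->2]=1 ship[0->1]=2 prod=4 -> [11 5 5]
Step 3: demand=3,sold=3 ship[1->2]=1 ship[0->1]=2 prod=4 -> [13 6 3]
Step 4: demand=3,sold=3 ship[1->2]=1 ship[0->1]=2 prod=4 -> [15 7 1]
Step 5: demand=3,sold=1 ship[1->2]=1 ship[0->1]=2 prod=4 -> [17 8 1]
Step 6: demand=3,sold=1 ship[1->2]=1 ship[0->1]=2 prod=4 -> [19 9 1]
Step 7: demand=3,sold=1 ship[1->2]=1 ship[0->1]=2 prod=4 -> [21 10 1]
Step 8: demand=3,sold=1 ship[1->2]=1 ship[0->1]=2 prod=4 -> [23 11 1]
Step 9: demand=3,sold=1 ship[1->2]=1 ship[0->1]=2 prod=4 -> [25 12 1]
Step 10: demand=3,sold=1 ship[1->2]=1 ship[0->1]=2 prod=4 -> [27 13 1]
Step 11: demand=3,sold=1 ship[1->2]=1 ship[0->1]=2 prod=4 -> [29 14 1]
Step 12: demand=3,sold=1 ship[1->2]=1 ship[0->1]=2 prod=4 -> [31 15 1]
First stockout at step 5

5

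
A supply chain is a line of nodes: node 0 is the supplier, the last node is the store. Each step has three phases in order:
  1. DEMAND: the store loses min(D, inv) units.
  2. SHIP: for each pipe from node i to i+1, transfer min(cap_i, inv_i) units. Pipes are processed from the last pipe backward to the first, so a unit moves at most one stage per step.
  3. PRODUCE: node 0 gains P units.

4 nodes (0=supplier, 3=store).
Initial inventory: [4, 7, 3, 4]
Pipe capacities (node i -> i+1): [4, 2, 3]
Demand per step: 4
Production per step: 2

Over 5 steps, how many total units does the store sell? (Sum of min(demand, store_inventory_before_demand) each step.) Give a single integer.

Answer: 13

Derivation:
Step 1: sold=4 (running total=4) -> [2 9 2 3]
Step 2: sold=3 (running total=7) -> [2 9 2 2]
Step 3: sold=2 (running total=9) -> [2 9 2 2]
Step 4: sold=2 (running total=11) -> [2 9 2 2]
Step 5: sold=2 (running total=13) -> [2 9 2 2]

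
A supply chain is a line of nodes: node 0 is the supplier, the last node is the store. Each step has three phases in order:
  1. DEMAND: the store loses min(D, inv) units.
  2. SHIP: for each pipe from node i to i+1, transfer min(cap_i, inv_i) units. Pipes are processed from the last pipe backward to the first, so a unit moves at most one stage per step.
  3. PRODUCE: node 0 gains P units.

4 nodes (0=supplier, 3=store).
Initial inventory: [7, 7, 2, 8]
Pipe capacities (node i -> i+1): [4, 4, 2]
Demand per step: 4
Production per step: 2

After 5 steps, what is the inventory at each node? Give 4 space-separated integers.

Step 1: demand=4,sold=4 ship[2->3]=2 ship[1->2]=4 ship[0->1]=4 prod=2 -> inv=[5 7 4 6]
Step 2: demand=4,sold=4 ship[2->3]=2 ship[1->2]=4 ship[0->1]=4 prod=2 -> inv=[3 7 6 4]
Step 3: demand=4,sold=4 ship[2->3]=2 ship[1->2]=4 ship[0->1]=3 prod=2 -> inv=[2 6 8 2]
Step 4: demand=4,sold=2 ship[2->3]=2 ship[1->2]=4 ship[0->1]=2 prod=2 -> inv=[2 4 10 2]
Step 5: demand=4,sold=2 ship[2->3]=2 ship[1->2]=4 ship[0->1]=2 prod=2 -> inv=[2 2 12 2]

2 2 12 2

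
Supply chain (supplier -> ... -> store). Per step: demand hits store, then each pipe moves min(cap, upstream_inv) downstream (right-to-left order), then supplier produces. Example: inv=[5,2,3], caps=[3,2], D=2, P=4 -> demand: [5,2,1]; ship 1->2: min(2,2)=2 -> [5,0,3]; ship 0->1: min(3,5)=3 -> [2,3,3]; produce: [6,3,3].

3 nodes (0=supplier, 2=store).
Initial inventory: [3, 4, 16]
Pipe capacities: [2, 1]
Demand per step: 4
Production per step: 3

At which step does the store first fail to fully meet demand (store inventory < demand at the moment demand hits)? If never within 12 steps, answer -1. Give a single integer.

Step 1: demand=4,sold=4 ship[1->2]=1 ship[0->1]=2 prod=3 -> [4 5 13]
Step 2: demand=4,sold=4 ship[1->2]=1 ship[0->1]=2 prod=3 -> [5 6 10]
Step 3: demand=4,sold=4 ship[1->2]=1 ship[0->1]=2 prod=3 -> [6 7 7]
Step 4: demand=4,sold=4 ship[1->2]=1 ship[0->1]=2 prod=3 -> [7 8 4]
Step 5: demand=4,sold=4 ship[1->2]=1 ship[0->1]=2 prod=3 -> [8 9 1]
Step 6: demand=4,sold=1 ship[1->2]=1 ship[0->1]=2 prod=3 -> [9 10 1]
Step 7: demand=4,sold=1 ship[1->2]=1 ship[0->1]=2 prod=3 -> [10 11 1]
Step 8: demand=4,sold=1 ship[1->2]=1 ship[0->1]=2 prod=3 -> [11 12 1]
Step 9: demand=4,sold=1 ship[1->2]=1 ship[0->1]=2 prod=3 -> [12 13 1]
Step 10: demand=4,sold=1 ship[1->2]=1 ship[0->1]=2 prod=3 -> [13 14 1]
Step 11: demand=4,sold=1 ship[1->2]=1 ship[0->1]=2 prod=3 -> [14 15 1]
Step 12: demand=4,sold=1 ship[1->2]=1 ship[0->1]=2 prod=3 -> [15 16 1]
First stockout at step 6

6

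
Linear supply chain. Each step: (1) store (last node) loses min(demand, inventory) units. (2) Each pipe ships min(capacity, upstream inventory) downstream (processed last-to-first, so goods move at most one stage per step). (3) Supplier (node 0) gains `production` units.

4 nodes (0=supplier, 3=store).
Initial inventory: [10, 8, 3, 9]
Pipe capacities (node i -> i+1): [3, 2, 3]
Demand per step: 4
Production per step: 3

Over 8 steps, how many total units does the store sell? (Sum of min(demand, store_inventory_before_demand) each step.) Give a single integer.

Answer: 24

Derivation:
Step 1: sold=4 (running total=4) -> [10 9 2 8]
Step 2: sold=4 (running total=8) -> [10 10 2 6]
Step 3: sold=4 (running total=12) -> [10 11 2 4]
Step 4: sold=4 (running total=16) -> [10 12 2 2]
Step 5: sold=2 (running total=18) -> [10 13 2 2]
Step 6: sold=2 (running total=20) -> [10 14 2 2]
Step 7: sold=2 (running total=22) -> [10 15 2 2]
Step 8: sold=2 (running total=24) -> [10 16 2 2]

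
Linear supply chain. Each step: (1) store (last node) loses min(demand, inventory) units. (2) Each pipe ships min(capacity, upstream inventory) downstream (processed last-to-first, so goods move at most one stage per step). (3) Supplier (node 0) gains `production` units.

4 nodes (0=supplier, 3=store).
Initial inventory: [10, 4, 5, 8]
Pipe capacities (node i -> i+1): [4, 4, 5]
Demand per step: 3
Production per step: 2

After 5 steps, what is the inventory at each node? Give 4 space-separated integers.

Step 1: demand=3,sold=3 ship[2->3]=5 ship[1->2]=4 ship[0->1]=4 prod=2 -> inv=[8 4 4 10]
Step 2: demand=3,sold=3 ship[2->3]=4 ship[1->2]=4 ship[0->1]=4 prod=2 -> inv=[6 4 4 11]
Step 3: demand=3,sold=3 ship[2->3]=4 ship[1->2]=4 ship[0->1]=4 prod=2 -> inv=[4 4 4 12]
Step 4: demand=3,sold=3 ship[2->3]=4 ship[1->2]=4 ship[0->1]=4 prod=2 -> inv=[2 4 4 13]
Step 5: demand=3,sold=3 ship[2->3]=4 ship[1->2]=4 ship[0->1]=2 prod=2 -> inv=[2 2 4 14]

2 2 4 14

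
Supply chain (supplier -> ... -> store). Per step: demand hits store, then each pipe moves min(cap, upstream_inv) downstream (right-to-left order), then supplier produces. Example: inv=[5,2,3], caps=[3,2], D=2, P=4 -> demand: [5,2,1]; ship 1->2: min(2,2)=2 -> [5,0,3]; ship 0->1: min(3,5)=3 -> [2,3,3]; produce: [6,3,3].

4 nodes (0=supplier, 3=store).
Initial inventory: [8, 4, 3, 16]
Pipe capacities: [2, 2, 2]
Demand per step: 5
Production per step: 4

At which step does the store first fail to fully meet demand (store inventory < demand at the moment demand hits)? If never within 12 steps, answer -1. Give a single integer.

Step 1: demand=5,sold=5 ship[2->3]=2 ship[1->2]=2 ship[0->1]=2 prod=4 -> [10 4 3 13]
Step 2: demand=5,sold=5 ship[2->3]=2 ship[1->2]=2 ship[0->1]=2 prod=4 -> [12 4 3 10]
Step 3: demand=5,sold=5 ship[2->3]=2 ship[1->2]=2 ship[0->1]=2 prod=4 -> [14 4 3 7]
Step 4: demand=5,sold=5 ship[2->3]=2 ship[1->2]=2 ship[0->1]=2 prod=4 -> [16 4 3 4]
Step 5: demand=5,sold=4 ship[2->3]=2 ship[1->2]=2 ship[0->1]=2 prod=4 -> [18 4 3 2]
Step 6: demand=5,sold=2 ship[2->3]=2 ship[1->2]=2 ship[0->1]=2 prod=4 -> [20 4 3 2]
Step 7: demand=5,sold=2 ship[2->3]=2 ship[1->2]=2 ship[0->1]=2 prod=4 -> [22 4 3 2]
Step 8: demand=5,sold=2 ship[2->3]=2 ship[1->2]=2 ship[0->1]=2 prod=4 -> [24 4 3 2]
Step 9: demand=5,sold=2 ship[2->3]=2 ship[1->2]=2 ship[0->1]=2 prod=4 -> [26 4 3 2]
Step 10: demand=5,sold=2 ship[2->3]=2 ship[1->2]=2 ship[0->1]=2 prod=4 -> [28 4 3 2]
Step 11: demand=5,sold=2 ship[2->3]=2 ship[1->2]=2 ship[0->1]=2 prod=4 -> [30 4 3 2]
Step 12: demand=5,sold=2 ship[2->3]=2 ship[1->2]=2 ship[0->1]=2 prod=4 -> [32 4 3 2]
First stockout at step 5

5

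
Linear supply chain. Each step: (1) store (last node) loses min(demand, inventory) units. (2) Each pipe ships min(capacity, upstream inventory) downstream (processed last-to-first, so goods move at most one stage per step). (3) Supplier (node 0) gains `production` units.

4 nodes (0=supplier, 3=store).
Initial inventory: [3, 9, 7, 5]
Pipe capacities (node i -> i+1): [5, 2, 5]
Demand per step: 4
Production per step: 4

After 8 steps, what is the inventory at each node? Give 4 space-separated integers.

Step 1: demand=4,sold=4 ship[2->3]=5 ship[1->2]=2 ship[0->1]=3 prod=4 -> inv=[4 10 4 6]
Step 2: demand=4,sold=4 ship[2->3]=4 ship[1->2]=2 ship[0->1]=4 prod=4 -> inv=[4 12 2 6]
Step 3: demand=4,sold=4 ship[2->3]=2 ship[1->2]=2 ship[0->1]=4 prod=4 -> inv=[4 14 2 4]
Step 4: demand=4,sold=4 ship[2->3]=2 ship[1->2]=2 ship[0->1]=4 prod=4 -> inv=[4 16 2 2]
Step 5: demand=4,sold=2 ship[2->3]=2 ship[1->2]=2 ship[0->1]=4 prod=4 -> inv=[4 18 2 2]
Step 6: demand=4,sold=2 ship[2->3]=2 ship[1->2]=2 ship[0->1]=4 prod=4 -> inv=[4 20 2 2]
Step 7: demand=4,sold=2 ship[2->3]=2 ship[1->2]=2 ship[0->1]=4 prod=4 -> inv=[4 22 2 2]
Step 8: demand=4,sold=2 ship[2->3]=2 ship[1->2]=2 ship[0->1]=4 prod=4 -> inv=[4 24 2 2]

4 24 2 2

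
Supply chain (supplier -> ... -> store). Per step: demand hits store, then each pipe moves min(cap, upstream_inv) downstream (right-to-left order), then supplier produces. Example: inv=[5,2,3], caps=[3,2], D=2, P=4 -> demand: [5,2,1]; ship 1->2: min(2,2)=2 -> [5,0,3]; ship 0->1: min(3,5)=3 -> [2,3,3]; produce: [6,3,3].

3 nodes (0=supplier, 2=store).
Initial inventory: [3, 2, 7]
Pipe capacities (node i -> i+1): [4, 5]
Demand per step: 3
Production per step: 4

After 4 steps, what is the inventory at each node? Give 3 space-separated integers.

Step 1: demand=3,sold=3 ship[1->2]=2 ship[0->1]=3 prod=4 -> inv=[4 3 6]
Step 2: demand=3,sold=3 ship[1->2]=3 ship[0->1]=4 prod=4 -> inv=[4 4 6]
Step 3: demand=3,sold=3 ship[1->2]=4 ship[0->1]=4 prod=4 -> inv=[4 4 7]
Step 4: demand=3,sold=3 ship[1->2]=4 ship[0->1]=4 prod=4 -> inv=[4 4 8]

4 4 8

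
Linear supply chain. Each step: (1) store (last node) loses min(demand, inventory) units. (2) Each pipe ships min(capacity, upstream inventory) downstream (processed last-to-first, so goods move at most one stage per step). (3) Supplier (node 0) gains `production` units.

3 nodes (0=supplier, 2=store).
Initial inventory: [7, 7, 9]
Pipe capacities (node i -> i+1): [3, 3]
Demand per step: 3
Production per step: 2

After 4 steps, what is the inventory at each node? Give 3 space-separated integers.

Step 1: demand=3,sold=3 ship[1->2]=3 ship[0->1]=3 prod=2 -> inv=[6 7 9]
Step 2: demand=3,sold=3 ship[1->2]=3 ship[0->1]=3 prod=2 -> inv=[5 7 9]
Step 3: demand=3,sold=3 ship[1->2]=3 ship[0->1]=3 prod=2 -> inv=[4 7 9]
Step 4: demand=3,sold=3 ship[1->2]=3 ship[0->1]=3 prod=2 -> inv=[3 7 9]

3 7 9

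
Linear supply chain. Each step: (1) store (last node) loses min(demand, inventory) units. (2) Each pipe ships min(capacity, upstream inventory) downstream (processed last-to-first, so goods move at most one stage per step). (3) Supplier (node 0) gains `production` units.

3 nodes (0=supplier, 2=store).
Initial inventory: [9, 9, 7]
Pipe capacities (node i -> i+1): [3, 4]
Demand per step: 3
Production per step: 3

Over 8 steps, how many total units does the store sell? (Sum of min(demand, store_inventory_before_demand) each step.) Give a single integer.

Step 1: sold=3 (running total=3) -> [9 8 8]
Step 2: sold=3 (running total=6) -> [9 7 9]
Step 3: sold=3 (running total=9) -> [9 6 10]
Step 4: sold=3 (running total=12) -> [9 5 11]
Step 5: sold=3 (running total=15) -> [9 4 12]
Step 6: sold=3 (running total=18) -> [9 3 13]
Step 7: sold=3 (running total=21) -> [9 3 13]
Step 8: sold=3 (running total=24) -> [9 3 13]

Answer: 24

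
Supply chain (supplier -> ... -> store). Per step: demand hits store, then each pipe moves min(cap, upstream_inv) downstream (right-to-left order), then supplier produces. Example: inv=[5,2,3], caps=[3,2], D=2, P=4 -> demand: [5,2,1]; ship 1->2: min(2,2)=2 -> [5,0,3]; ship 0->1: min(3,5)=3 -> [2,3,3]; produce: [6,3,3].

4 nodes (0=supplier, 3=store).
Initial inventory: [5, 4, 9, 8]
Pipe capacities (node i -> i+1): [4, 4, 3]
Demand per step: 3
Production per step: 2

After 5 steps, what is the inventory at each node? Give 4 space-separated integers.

Step 1: demand=3,sold=3 ship[2->3]=3 ship[1->2]=4 ship[0->1]=4 prod=2 -> inv=[3 4 10 8]
Step 2: demand=3,sold=3 ship[2->3]=3 ship[1->2]=4 ship[0->1]=3 prod=2 -> inv=[2 3 11 8]
Step 3: demand=3,sold=3 ship[2->3]=3 ship[1->2]=3 ship[0->1]=2 prod=2 -> inv=[2 2 11 8]
Step 4: demand=3,sold=3 ship[2->3]=3 ship[1->2]=2 ship[0->1]=2 prod=2 -> inv=[2 2 10 8]
Step 5: demand=3,sold=3 ship[2->3]=3 ship[1->2]=2 ship[0->1]=2 prod=2 -> inv=[2 2 9 8]

2 2 9 8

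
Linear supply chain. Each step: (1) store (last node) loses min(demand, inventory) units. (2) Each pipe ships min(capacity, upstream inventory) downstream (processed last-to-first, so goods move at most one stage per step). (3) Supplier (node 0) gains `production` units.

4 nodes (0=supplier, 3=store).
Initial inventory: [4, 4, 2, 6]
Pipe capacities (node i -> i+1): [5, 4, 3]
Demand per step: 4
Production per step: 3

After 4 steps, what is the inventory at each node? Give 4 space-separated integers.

Step 1: demand=4,sold=4 ship[2->3]=2 ship[1->2]=4 ship[0->1]=4 prod=3 -> inv=[3 4 4 4]
Step 2: demand=4,sold=4 ship[2->3]=3 ship[1->2]=4 ship[0->1]=3 prod=3 -> inv=[3 3 5 3]
Step 3: demand=4,sold=3 ship[2->3]=3 ship[1->2]=3 ship[0->1]=3 prod=3 -> inv=[3 3 5 3]
Step 4: demand=4,sold=3 ship[2->3]=3 ship[1->2]=3 ship[0->1]=3 prod=3 -> inv=[3 3 5 3]

3 3 5 3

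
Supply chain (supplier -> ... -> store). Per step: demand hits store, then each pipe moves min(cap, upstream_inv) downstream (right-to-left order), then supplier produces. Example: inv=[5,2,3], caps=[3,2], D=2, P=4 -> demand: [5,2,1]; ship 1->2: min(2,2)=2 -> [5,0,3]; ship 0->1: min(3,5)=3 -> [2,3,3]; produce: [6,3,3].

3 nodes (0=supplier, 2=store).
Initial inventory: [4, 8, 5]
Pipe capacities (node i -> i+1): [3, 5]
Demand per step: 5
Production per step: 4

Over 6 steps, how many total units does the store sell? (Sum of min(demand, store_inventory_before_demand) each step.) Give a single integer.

Step 1: sold=5 (running total=5) -> [5 6 5]
Step 2: sold=5 (running total=10) -> [6 4 5]
Step 3: sold=5 (running total=15) -> [7 3 4]
Step 4: sold=4 (running total=19) -> [8 3 3]
Step 5: sold=3 (running total=22) -> [9 3 3]
Step 6: sold=3 (running total=25) -> [10 3 3]

Answer: 25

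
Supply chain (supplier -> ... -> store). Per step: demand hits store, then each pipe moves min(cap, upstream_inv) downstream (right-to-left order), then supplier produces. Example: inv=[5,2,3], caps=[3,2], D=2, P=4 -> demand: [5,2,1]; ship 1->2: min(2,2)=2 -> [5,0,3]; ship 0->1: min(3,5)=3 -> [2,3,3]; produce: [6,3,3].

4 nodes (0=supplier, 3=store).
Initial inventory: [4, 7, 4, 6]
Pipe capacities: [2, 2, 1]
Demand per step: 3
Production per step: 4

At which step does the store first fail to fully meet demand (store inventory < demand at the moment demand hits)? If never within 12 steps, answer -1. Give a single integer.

Step 1: demand=3,sold=3 ship[2->3]=1 ship[1->2]=2 ship[0->1]=2 prod=4 -> [6 7 5 4]
Step 2: demand=3,sold=3 ship[2->3]=1 ship[1->2]=2 ship[0->1]=2 prod=4 -> [8 7 6 2]
Step 3: demand=3,sold=2 ship[2->3]=1 ship[1->2]=2 ship[0->1]=2 prod=4 -> [10 7 7 1]
Step 4: demand=3,sold=1 ship[2->3]=1 ship[1->2]=2 ship[0->1]=2 prod=4 -> [12 7 8 1]
Step 5: demand=3,sold=1 ship[2->3]=1 ship[1->2]=2 ship[0->1]=2 prod=4 -> [14 7 9 1]
Step 6: demand=3,sold=1 ship[2->3]=1 ship[1->2]=2 ship[0->1]=2 prod=4 -> [16 7 10 1]
Step 7: demand=3,sold=1 ship[2->3]=1 ship[1->2]=2 ship[0->1]=2 prod=4 -> [18 7 11 1]
Step 8: demand=3,sold=1 ship[2->3]=1 ship[1->2]=2 ship[0->1]=2 prod=4 -> [20 7 12 1]
Step 9: demand=3,sold=1 ship[2->3]=1 ship[1->2]=2 ship[0->1]=2 prod=4 -> [22 7 13 1]
Step 10: demand=3,sold=1 ship[2->3]=1 ship[1->2]=2 ship[0->1]=2 prod=4 -> [24 7 14 1]
Step 11: demand=3,sold=1 ship[2->3]=1 ship[1->2]=2 ship[0->1]=2 prod=4 -> [26 7 15 1]
Step 12: demand=3,sold=1 ship[2->3]=1 ship[1->2]=2 ship[0->1]=2 prod=4 -> [28 7 16 1]
First stockout at step 3

3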